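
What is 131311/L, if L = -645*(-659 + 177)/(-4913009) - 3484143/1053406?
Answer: -679586051056015394/17445119307627 ≈ -38956.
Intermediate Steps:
L = -17445119307627/5175393158654 (L = -645*(-482)*(-1/4913009) - 3484143*1/1053406 = 310890*(-1/4913009) - 3484143/1053406 = -310890/4913009 - 3484143/1053406 = -17445119307627/5175393158654 ≈ -3.3708)
131311/L = 131311/(-17445119307627/5175393158654) = 131311*(-5175393158654/17445119307627) = -679586051056015394/17445119307627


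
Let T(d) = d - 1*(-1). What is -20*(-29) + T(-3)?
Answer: 578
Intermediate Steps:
T(d) = 1 + d (T(d) = d + 1 = 1 + d)
-20*(-29) + T(-3) = -20*(-29) + (1 - 3) = 580 - 2 = 578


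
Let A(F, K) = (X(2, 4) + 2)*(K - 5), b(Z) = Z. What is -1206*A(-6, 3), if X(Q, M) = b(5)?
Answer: 16884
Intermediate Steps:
X(Q, M) = 5
A(F, K) = -35 + 7*K (A(F, K) = (5 + 2)*(K - 5) = 7*(-5 + K) = -35 + 7*K)
-1206*A(-6, 3) = -1206*(-35 + 7*3) = -1206*(-35 + 21) = -1206*(-14) = 16884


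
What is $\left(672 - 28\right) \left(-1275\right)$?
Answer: $-821100$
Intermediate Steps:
$\left(672 - 28\right) \left(-1275\right) = 644 \left(-1275\right) = -821100$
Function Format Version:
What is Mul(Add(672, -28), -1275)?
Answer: -821100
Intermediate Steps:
Mul(Add(672, -28), -1275) = Mul(644, -1275) = -821100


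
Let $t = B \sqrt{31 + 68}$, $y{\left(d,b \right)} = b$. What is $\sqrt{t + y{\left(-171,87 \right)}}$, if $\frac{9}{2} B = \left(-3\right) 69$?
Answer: $\sqrt{87 - 138 \sqrt{11}} \approx 19.253 i$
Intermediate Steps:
$B = -46$ ($B = \frac{2 \left(\left(-3\right) 69\right)}{9} = \frac{2}{9} \left(-207\right) = -46$)
$t = - 138 \sqrt{11}$ ($t = - 46 \sqrt{31 + 68} = - 46 \sqrt{99} = - 46 \cdot 3 \sqrt{11} = - 138 \sqrt{11} \approx -457.69$)
$\sqrt{t + y{\left(-171,87 \right)}} = \sqrt{- 138 \sqrt{11} + 87} = \sqrt{87 - 138 \sqrt{11}}$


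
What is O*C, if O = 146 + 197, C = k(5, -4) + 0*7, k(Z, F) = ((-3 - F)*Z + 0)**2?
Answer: 8575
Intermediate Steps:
k(Z, F) = Z**2*(-3 - F)**2 (k(Z, F) = (Z*(-3 - F) + 0)**2 = (Z*(-3 - F))**2 = Z**2*(-3 - F)**2)
C = 25 (C = 5**2*(3 - 4)**2 + 0*7 = 25*(-1)**2 + 0 = 25*1 + 0 = 25 + 0 = 25)
O = 343
O*C = 343*25 = 8575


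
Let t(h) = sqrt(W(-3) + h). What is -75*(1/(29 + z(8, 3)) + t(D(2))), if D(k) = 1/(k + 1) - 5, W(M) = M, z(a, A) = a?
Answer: -75/37 - 25*I*sqrt(69) ≈ -2.027 - 207.67*I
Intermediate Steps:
D(k) = -5 + 1/(1 + k) (D(k) = 1/(1 + k) - 5 = -5 + 1/(1 + k))
t(h) = sqrt(-3 + h)
-75*(1/(29 + z(8, 3)) + t(D(2))) = -75*(1/(29 + 8) + sqrt(-3 + (-4 - 5*2)/(1 + 2))) = -75*(1/37 + sqrt(-3 + (-4 - 10)/3)) = -75*(1/37 + sqrt(-3 + (1/3)*(-14))) = -75*(1/37 + sqrt(-3 - 14/3)) = -75*(1/37 + sqrt(-23/3)) = -75*(1/37 + I*sqrt(69)/3) = -75/37 - 25*I*sqrt(69)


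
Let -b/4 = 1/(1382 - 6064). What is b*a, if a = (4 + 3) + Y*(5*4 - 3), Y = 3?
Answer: 116/2341 ≈ 0.049551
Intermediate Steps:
a = 58 (a = (4 + 3) + 3*(5*4 - 3) = 7 + 3*(20 - 3) = 7 + 3*17 = 7 + 51 = 58)
b = 2/2341 (b = -4/(1382 - 6064) = -4/(-4682) = -4*(-1/4682) = 2/2341 ≈ 0.00085434)
b*a = (2/2341)*58 = 116/2341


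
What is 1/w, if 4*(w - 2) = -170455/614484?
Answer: 2457936/4745417 ≈ 0.51796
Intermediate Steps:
w = 4745417/2457936 (w = 2 + (-170455/614484)/4 = 2 + (-170455*1/614484)/4 = 2 + (¼)*(-170455/614484) = 2 - 170455/2457936 = 4745417/2457936 ≈ 1.9307)
1/w = 1/(4745417/2457936) = 2457936/4745417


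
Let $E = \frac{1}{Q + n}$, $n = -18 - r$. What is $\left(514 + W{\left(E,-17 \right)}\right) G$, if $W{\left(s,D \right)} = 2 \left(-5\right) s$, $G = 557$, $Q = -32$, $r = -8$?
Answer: $\frac{6015043}{21} \approx 2.8643 \cdot 10^{5}$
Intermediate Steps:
$n = -10$ ($n = -18 - -8 = -18 + 8 = -10$)
$E = - \frac{1}{42}$ ($E = \frac{1}{-32 - 10} = \frac{1}{-42} = - \frac{1}{42} \approx -0.02381$)
$W{\left(s,D \right)} = - 10 s$
$\left(514 + W{\left(E,-17 \right)}\right) G = \left(514 - - \frac{5}{21}\right) 557 = \left(514 + \frac{5}{21}\right) 557 = \frac{10799}{21} \cdot 557 = \frac{6015043}{21}$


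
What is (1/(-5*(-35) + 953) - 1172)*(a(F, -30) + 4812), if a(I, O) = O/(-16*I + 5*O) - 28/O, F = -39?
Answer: -1507956674153/267336 ≈ -5.6407e+6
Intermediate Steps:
a(I, O) = -28/O + O/(-16*I + 5*O)
(1/(-5*(-35) + 953) - 1172)*(a(F, -30) + 4812) = (1/(-5*(-35) + 953) - 1172)*((-1*(-30)² - 448*(-39) + 140*(-30))/((-30)*(-5*(-30) + 16*(-39))) + 4812) = (1/(175 + 953) - 1172)*(-(-1*900 + 17472 - 4200)/(30*(150 - 624)) + 4812) = (1/1128 - 1172)*(-1/30*(-900 + 17472 - 4200)/(-474) + 4812) = (1/1128 - 1172)*(-1/30*(-1/474)*12372 + 4812) = -1322015*(1031/1185 + 4812)/1128 = -1322015/1128*5703251/1185 = -1507956674153/267336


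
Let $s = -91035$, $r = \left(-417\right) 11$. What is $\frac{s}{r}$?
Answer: $\frac{30345}{1529} \approx 19.846$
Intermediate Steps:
$r = -4587$
$\frac{s}{r} = - \frac{91035}{-4587} = \left(-91035\right) \left(- \frac{1}{4587}\right) = \frac{30345}{1529}$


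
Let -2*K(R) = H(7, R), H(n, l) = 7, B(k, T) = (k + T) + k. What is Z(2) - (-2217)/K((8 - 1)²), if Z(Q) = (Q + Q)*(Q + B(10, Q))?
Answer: -3762/7 ≈ -537.43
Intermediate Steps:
B(k, T) = T + 2*k (B(k, T) = (T + k) + k = T + 2*k)
K(R) = -7/2 (K(R) = -½*7 = -7/2)
Z(Q) = 2*Q*(20 + 2*Q) (Z(Q) = (Q + Q)*(Q + (Q + 2*10)) = (2*Q)*(Q + (Q + 20)) = (2*Q)*(Q + (20 + Q)) = (2*Q)*(20 + 2*Q) = 2*Q*(20 + 2*Q))
Z(2) - (-2217)/K((8 - 1)²) = 4*2*(10 + 2) - (-2217)/(-7/2) = 4*2*12 - (-2217)*(-2)/7 = 96 - 1*4434/7 = 96 - 4434/7 = -3762/7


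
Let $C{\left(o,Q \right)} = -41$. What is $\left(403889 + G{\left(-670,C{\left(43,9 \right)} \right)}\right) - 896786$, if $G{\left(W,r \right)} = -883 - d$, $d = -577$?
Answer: $-493203$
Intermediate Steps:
$G{\left(W,r \right)} = -306$ ($G{\left(W,r \right)} = -883 - -577 = -883 + 577 = -306$)
$\left(403889 + G{\left(-670,C{\left(43,9 \right)} \right)}\right) - 896786 = \left(403889 - 306\right) - 896786 = 403583 - 896786 = -493203$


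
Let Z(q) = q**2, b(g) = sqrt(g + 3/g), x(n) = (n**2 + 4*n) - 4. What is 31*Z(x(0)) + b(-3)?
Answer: 496 + 2*I ≈ 496.0 + 2.0*I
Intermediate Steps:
x(n) = -4 + n**2 + 4*n
31*Z(x(0)) + b(-3) = 31*(-4 + 0**2 + 4*0)**2 + sqrt(-3 + 3/(-3)) = 31*(-4 + 0 + 0)**2 + sqrt(-3 + 3*(-1/3)) = 31*(-4)**2 + sqrt(-3 - 1) = 31*16 + sqrt(-4) = 496 + 2*I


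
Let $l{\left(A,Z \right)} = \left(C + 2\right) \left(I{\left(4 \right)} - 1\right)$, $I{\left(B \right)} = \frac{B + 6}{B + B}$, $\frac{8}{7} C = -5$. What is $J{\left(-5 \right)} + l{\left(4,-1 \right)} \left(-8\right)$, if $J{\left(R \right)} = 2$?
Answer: $\frac{27}{4} \approx 6.75$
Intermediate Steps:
$C = - \frac{35}{8}$ ($C = \frac{7}{8} \left(-5\right) = - \frac{35}{8} \approx -4.375$)
$I{\left(B \right)} = \frac{6 + B}{2 B}$
$l{\left(A,Z \right)} = - \frac{19}{32}$ ($l{\left(A,Z \right)} = \left(- \frac{35}{8} + 2\right) \left(\frac{6 + 4}{2 \cdot 4} - 1\right) = - \frac{19 \left(\frac{1}{2} \cdot \frac{1}{4} \cdot 10 - 1\right)}{8} = - \frac{19 \left(\frac{5}{4} - 1\right)}{8} = \left(- \frac{19}{8}\right) \frac{1}{4} = - \frac{19}{32}$)
$J{\left(-5 \right)} + l{\left(4,-1 \right)} \left(-8\right) = 2 - - \frac{19}{4} = 2 + \frac{19}{4} = \frac{27}{4}$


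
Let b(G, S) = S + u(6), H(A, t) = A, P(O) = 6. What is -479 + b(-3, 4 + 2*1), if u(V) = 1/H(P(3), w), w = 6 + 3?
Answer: -2837/6 ≈ -472.83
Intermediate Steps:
w = 9
u(V) = 1/6
b(G, S) = 1/6 + S (b(G, S) = S + 1/6 = 1/6 + S)
-479 + b(-3, 4 + 2*1) = -479 + (1/6 + (4 + 2*1)) = -479 + (1/6 + (4 + 2)) = -479 + (1/6 + 6) = -479 + 37/6 = -2837/6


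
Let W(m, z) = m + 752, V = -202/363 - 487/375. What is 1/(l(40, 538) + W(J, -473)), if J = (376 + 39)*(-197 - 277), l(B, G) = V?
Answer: -15125/2963892809 ≈ -5.1031e-6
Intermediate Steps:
V = -28059/15125 (V = -202*1/363 - 487*1/375 = -202/363 - 487/375 = -28059/15125 ≈ -1.8551)
l(B, G) = -28059/15125
J = -196710 (J = 415*(-474) = -196710)
W(m, z) = 752 + m
1/(l(40, 538) + W(J, -473)) = 1/(-28059/15125 + (752 - 196710)) = 1/(-28059/15125 - 195958) = 1/(-2963892809/15125) = -15125/2963892809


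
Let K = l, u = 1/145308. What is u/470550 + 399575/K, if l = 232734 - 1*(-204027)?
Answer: 337293981749281/368683868511400 ≈ 0.91486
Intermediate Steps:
u = 1/145308 ≈ 6.8819e-6
l = 436761 (l = 232734 + 204027 = 436761)
K = 436761
u/470550 + 399575/K = (1/145308)/470550 + 399575/436761 = (1/145308)*(1/470550) + 399575*(1/436761) = 1/68374679400 + 399575/436761 = 337293981749281/368683868511400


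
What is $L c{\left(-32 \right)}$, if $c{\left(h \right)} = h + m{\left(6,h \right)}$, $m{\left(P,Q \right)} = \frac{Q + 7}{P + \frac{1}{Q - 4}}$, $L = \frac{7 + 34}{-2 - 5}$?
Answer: $\frac{63796}{301} \approx 211.95$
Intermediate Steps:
$L = - \frac{41}{7}$ ($L = \frac{41}{-7} = 41 \left(- \frac{1}{7}\right) = - \frac{41}{7} \approx -5.8571$)
$m{\left(P,Q \right)} = \frac{7 + Q}{P + \frac{1}{-4 + Q}}$
$c{\left(h \right)} = h + \frac{-28 + h^{2} + 3 h}{-23 + 6 h}$ ($c{\left(h \right)} = h + \frac{-28 + h^{2} + 3 h}{1 - 24 + 6 h} = h + \frac{-28 + h^{2} + 3 h}{-23 + 6 h}$)
$L c{\left(-32 \right)} = - \frac{41 \frac{-28 - -640 + 7 \left(-32\right)^{2}}{-23 + 6 \left(-32\right)}}{7} = - \frac{41 \frac{-28 + 640 + 7 \cdot 1024}{-23 - 192}}{7} = - \frac{41 \frac{-28 + 640 + 7168}{-215}}{7} = - \frac{41 \left(\left(- \frac{1}{215}\right) 7780\right)}{7} = \left(- \frac{41}{7}\right) \left(- \frac{1556}{43}\right) = \frac{63796}{301}$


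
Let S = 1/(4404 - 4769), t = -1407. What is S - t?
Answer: 513554/365 ≈ 1407.0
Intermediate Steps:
S = -1/365 (S = 1/(-365) = -1/365 ≈ -0.0027397)
S - t = -1/365 - 1*(-1407) = -1/365 + 1407 = 513554/365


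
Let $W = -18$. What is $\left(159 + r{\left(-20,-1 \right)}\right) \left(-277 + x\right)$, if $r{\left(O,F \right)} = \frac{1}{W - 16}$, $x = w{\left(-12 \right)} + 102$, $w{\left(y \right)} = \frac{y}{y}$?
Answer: $- \frac{470235}{17} \approx -27661.0$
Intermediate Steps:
$w{\left(y \right)} = 1$
$x = 103$ ($x = 1 + 102 = 103$)
$r{\left(O,F \right)} = - \frac{1}{34}$ ($r{\left(O,F \right)} = \frac{1}{-18 - 16} = \frac{1}{-34} = - \frac{1}{34}$)
$\left(159 + r{\left(-20,-1 \right)}\right) \left(-277 + x\right) = \left(159 - \frac{1}{34}\right) \left(-277 + 103\right) = \frac{5405}{34} \left(-174\right) = - \frac{470235}{17}$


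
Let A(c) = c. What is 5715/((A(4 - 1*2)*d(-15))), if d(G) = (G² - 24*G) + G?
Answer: 381/76 ≈ 5.0132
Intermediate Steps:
d(G) = G² - 23*G
5715/((A(4 - 1*2)*d(-15))) = 5715/(((4 - 1*2)*(-15*(-23 - 15)))) = 5715/(((4 - 2)*(-15*(-38)))) = 5715/((2*570)) = 5715/1140 = 5715*(1/1140) = 381/76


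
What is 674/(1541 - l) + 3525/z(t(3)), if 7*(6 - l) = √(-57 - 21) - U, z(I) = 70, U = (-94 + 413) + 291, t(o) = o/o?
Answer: 73085840635/1438056242 - 4718*I*√78/102718303 ≈ 50.823 - 0.00040566*I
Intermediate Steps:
t(o) = 1
U = 610 (U = 319 + 291 = 610)
l = 652/7 - I*√78/7 (l = 6 - (√(-57 - 21) - 1*610)/7 = 6 - (√(-78) - 610)/7 = 6 - (I*√78 - 610)/7 = 6 - (-610 + I*√78)/7 = 6 + (610/7 - I*√78/7) = 652/7 - I*√78/7 ≈ 93.143 - 1.2617*I)
674/(1541 - l) + 3525/z(t(3)) = 674/(1541 - (652/7 - I*√78/7)) + 3525/70 = 674/(1541 + (-652/7 + I*√78/7)) + 3525*(1/70) = 674/(10135/7 + I*√78/7) + 705/14 = 705/14 + 674/(10135/7 + I*√78/7)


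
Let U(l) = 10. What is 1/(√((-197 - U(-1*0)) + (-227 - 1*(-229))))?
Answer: -I*√205/205 ≈ -0.069843*I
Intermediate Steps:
1/(√((-197 - U(-1*0)) + (-227 - 1*(-229)))) = 1/(√((-197 - 1*10) + (-227 - 1*(-229)))) = 1/(√((-197 - 10) + (-227 + 229))) = 1/(√(-207 + 2)) = 1/(√(-205)) = 1/(I*√205) = -I*√205/205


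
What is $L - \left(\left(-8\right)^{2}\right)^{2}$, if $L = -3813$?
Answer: $-7909$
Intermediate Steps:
$L - \left(\left(-8\right)^{2}\right)^{2} = -3813 - \left(\left(-8\right)^{2}\right)^{2} = -3813 - 64^{2} = -3813 - 4096 = -7909$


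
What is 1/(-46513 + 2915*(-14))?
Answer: -1/87323 ≈ -1.1452e-5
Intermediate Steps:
1/(-46513 + 2915*(-14)) = 1/(-46513 - 40810) = 1/(-87323) = -1/87323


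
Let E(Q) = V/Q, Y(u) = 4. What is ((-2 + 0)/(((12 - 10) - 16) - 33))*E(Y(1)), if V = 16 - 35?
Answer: -19/94 ≈ -0.20213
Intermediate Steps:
V = -19
E(Q) = -19/Q
((-2 + 0)/(((12 - 10) - 16) - 33))*E(Y(1)) = ((-2 + 0)/(((12 - 10) - 16) - 33))*(-19/4) = (-2/((2 - 16) - 33))*(-19*¼) = -2/(-14 - 33)*(-19/4) = -2/(-47)*(-19/4) = -2*(-1/47)*(-19/4) = (2/47)*(-19/4) = -19/94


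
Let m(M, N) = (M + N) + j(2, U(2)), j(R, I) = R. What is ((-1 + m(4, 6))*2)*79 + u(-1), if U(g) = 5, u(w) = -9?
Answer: 1729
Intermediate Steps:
m(M, N) = 2 + M + N (m(M, N) = (M + N) + 2 = 2 + M + N)
((-1 + m(4, 6))*2)*79 + u(-1) = ((-1 + (2 + 4 + 6))*2)*79 - 9 = ((-1 + 12)*2)*79 - 9 = (11*2)*79 - 9 = 22*79 - 9 = 1738 - 9 = 1729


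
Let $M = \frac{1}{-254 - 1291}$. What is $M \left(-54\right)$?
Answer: $\frac{18}{515} \approx 0.034951$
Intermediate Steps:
$M = - \frac{1}{1545}$ ($M = \frac{1}{-1545} = - \frac{1}{1545} \approx -0.00064725$)
$M \left(-54\right) = \left(- \frac{1}{1545}\right) \left(-54\right) = \frac{18}{515}$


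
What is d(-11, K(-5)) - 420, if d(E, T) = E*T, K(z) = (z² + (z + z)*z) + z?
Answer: -1190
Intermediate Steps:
K(z) = z + 3*z² (K(z) = (z² + (2*z)*z) + z = (z² + 2*z²) + z = 3*z² + z = z + 3*z²)
d(-11, K(-5)) - 420 = -(-55)*(1 + 3*(-5)) - 420 = -(-55)*(1 - 15) - 420 = -(-55)*(-14) - 420 = -11*70 - 420 = -770 - 420 = -1190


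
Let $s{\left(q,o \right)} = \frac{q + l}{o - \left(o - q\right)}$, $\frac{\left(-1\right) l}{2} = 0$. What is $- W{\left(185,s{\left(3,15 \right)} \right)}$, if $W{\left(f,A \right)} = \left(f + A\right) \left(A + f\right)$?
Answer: $-34596$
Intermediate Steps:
$l = 0$ ($l = \left(-2\right) 0 = 0$)
$s{\left(q,o \right)} = 1$ ($s{\left(q,o \right)} = \frac{q + 0}{o - \left(o - q\right)} = \frac{q}{q} = 1$)
$W{\left(f,A \right)} = \left(A + f\right)^{2}$ ($W{\left(f,A \right)} = \left(A + f\right) \left(A + f\right) = \left(A + f\right)^{2}$)
$- W{\left(185,s{\left(3,15 \right)} \right)} = - \left(1 + 185\right)^{2} = - 186^{2} = \left(-1\right) 34596 = -34596$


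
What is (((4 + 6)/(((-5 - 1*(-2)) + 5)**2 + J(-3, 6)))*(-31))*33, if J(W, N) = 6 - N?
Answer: -5115/2 ≈ -2557.5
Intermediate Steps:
(((4 + 6)/(((-5 - 1*(-2)) + 5)**2 + J(-3, 6)))*(-31))*33 = (((4 + 6)/(((-5 - 1*(-2)) + 5)**2 + (6 - 1*6)))*(-31))*33 = ((10/(((-5 + 2) + 5)**2 + (6 - 6)))*(-31))*33 = ((10/((-3 + 5)**2 + 0))*(-31))*33 = ((10/(2**2 + 0))*(-31))*33 = ((10/(4 + 0))*(-31))*33 = ((10/4)*(-31))*33 = ((10*(1/4))*(-31))*33 = ((5/2)*(-31))*33 = -155/2*33 = -5115/2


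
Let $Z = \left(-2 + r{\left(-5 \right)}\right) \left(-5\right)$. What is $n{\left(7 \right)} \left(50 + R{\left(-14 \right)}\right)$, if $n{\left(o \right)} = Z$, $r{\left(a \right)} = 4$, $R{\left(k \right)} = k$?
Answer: $-360$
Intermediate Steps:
$Z = -10$ ($Z = \left(-2 + 4\right) \left(-5\right) = 2 \left(-5\right) = -10$)
$n{\left(o \right)} = -10$
$n{\left(7 \right)} \left(50 + R{\left(-14 \right)}\right) = - 10 \left(50 - 14\right) = \left(-10\right) 36 = -360$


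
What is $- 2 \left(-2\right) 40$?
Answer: $160$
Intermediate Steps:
$- 2 \left(-2\right) 40 = - \left(-4\right) 40 = \left(-1\right) \left(-160\right) = 160$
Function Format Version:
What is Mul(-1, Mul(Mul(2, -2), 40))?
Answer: 160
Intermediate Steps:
Mul(-1, Mul(Mul(2, -2), 40)) = Mul(-1, Mul(-4, 40)) = Mul(-1, -160) = 160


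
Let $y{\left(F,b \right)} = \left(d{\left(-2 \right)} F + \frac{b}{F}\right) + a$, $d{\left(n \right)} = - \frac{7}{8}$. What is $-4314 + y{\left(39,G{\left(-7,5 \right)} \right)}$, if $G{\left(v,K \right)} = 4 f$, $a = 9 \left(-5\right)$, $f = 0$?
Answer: $- \frac{35145}{8} \approx -4393.1$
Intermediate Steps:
$a = -45$
$d{\left(n \right)} = - \frac{7}{8}$ ($d{\left(n \right)} = \left(-7\right) \frac{1}{8} = - \frac{7}{8}$)
$G{\left(v,K \right)} = 0$ ($G{\left(v,K \right)} = 4 \cdot 0 = 0$)
$y{\left(F,b \right)} = -45 - \frac{7 F}{8} + \frac{b}{F}$ ($y{\left(F,b \right)} = \left(- \frac{7 F}{8} + \frac{b}{F}\right) - 45 = -45 - \frac{7 F}{8} + \frac{b}{F}$)
$-4314 + y{\left(39,G{\left(-7,5 \right)} \right)} = -4314 - \frac{633}{8} = - \frac{35145}{8}$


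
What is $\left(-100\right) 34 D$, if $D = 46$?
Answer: $-156400$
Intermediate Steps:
$\left(-100\right) 34 D = \left(-100\right) 34 \cdot 46 = \left(-3400\right) 46 = -156400$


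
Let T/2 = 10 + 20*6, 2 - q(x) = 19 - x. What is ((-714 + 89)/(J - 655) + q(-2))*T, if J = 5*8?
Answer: -575120/123 ≈ -4675.8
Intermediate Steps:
J = 40
q(x) = -17 + x (q(x) = 2 - (19 - x) = 2 + (-19 + x) = -17 + x)
T = 260 (T = 2*(10 + 20*6) = 2*(10 + 120) = 2*130 = 260)
((-714 + 89)/(J - 655) + q(-2))*T = ((-714 + 89)/(40 - 655) + (-17 - 2))*260 = (-625/(-615) - 19)*260 = (-625*(-1/615) - 19)*260 = (125/123 - 19)*260 = -2212/123*260 = -575120/123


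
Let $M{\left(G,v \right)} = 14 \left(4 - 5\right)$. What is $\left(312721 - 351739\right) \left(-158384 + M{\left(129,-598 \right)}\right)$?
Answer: $6180373164$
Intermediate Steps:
$M{\left(G,v \right)} = -14$ ($M{\left(G,v \right)} = 14 \left(-1\right) = -14$)
$\left(312721 - 351739\right) \left(-158384 + M{\left(129,-598 \right)}\right) = \left(312721 - 351739\right) \left(-158384 - 14\right) = \left(-39018\right) \left(-158398\right) = 6180373164$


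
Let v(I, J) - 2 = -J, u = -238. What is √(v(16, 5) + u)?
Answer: I*√241 ≈ 15.524*I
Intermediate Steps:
v(I, J) = 2 - J
√(v(16, 5) + u) = √((2 - 1*5) - 238) = √((2 - 5) - 238) = √(-3 - 238) = √(-241) = I*√241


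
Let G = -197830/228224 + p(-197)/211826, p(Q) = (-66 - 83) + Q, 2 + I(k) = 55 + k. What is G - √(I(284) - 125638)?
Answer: -10496125771/12085944256 - I*√125301 ≈ -0.86846 - 353.98*I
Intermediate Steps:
I(k) = 53 + k (I(k) = -2 + (55 + k) = 53 + k)
p(Q) = -149 + Q
G = -10496125771/12085944256 (G = -197830/228224 + (-149 - 197)/211826 = -197830*1/228224 - 346*1/211826 = -98915/114112 - 173/105913 = -10496125771/12085944256 ≈ -0.86846)
G - √(I(284) - 125638) = -10496125771/12085944256 - √((53 + 284) - 125638) = -10496125771/12085944256 - √(337 - 125638) = -10496125771/12085944256 - √(-125301) = -10496125771/12085944256 - I*√125301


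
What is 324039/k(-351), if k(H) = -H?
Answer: 108013/117 ≈ 923.19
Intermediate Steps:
324039/k(-351) = 324039/((-1*(-351))) = 324039/351 = 324039*(1/351) = 108013/117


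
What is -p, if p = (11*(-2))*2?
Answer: 44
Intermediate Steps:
p = -44 (p = -22*2 = -44)
-p = -1*(-44) = 44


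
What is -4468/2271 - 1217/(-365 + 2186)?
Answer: -1211115/459499 ≈ -2.6357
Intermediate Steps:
-4468/2271 - 1217/(-365 + 2186) = -4468*1/2271 - 1217/1821 = -4468/2271 - 1217*1/1821 = -4468/2271 - 1217/1821 = -1211115/459499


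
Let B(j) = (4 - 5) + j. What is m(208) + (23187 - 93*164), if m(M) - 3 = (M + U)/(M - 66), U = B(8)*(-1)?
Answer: 1127397/142 ≈ 7939.4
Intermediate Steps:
B(j) = -1 + j
U = -7 (U = (-1 + 8)*(-1) = 7*(-1) = -7)
m(M) = 3 + (-7 + M)/(-66 + M) (m(M) = 3 + (M - 7)/(M - 66) = 3 + (-7 + M)/(-66 + M))
m(208) + (23187 - 93*164) = (-205 + 4*208)/(-66 + 208) + (23187 - 93*164) = (-205 + 832)/142 + (23187 - 1*15252) = (1/142)*627 + (23187 - 15252) = 627/142 + 7935 = 1127397/142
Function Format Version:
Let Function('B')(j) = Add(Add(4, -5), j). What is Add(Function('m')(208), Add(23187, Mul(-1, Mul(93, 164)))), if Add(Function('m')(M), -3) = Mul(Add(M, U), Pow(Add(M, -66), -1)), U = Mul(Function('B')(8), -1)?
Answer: Rational(1127397, 142) ≈ 7939.4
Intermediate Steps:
Function('B')(j) = Add(-1, j)
U = -7 (U = Mul(Add(-1, 8), -1) = Mul(7, -1) = -7)
Function('m')(M) = Add(3, Mul(Pow(Add(-66, M), -1), Add(-7, M))) (Function('m')(M) = Add(3, Mul(Add(M, -7), Pow(Add(M, -66), -1))) = Add(3, Mul(Add(-7, M), Pow(Add(-66, M), -1))) = Add(3, Mul(Pow(Add(-66, M), -1), Add(-7, M))))
Add(Function('m')(208), Add(23187, Mul(-1, Mul(93, 164)))) = Add(Mul(Pow(Add(-66, 208), -1), Add(-205, Mul(4, 208))), Add(23187, Mul(-1, Mul(93, 164)))) = Add(Mul(Pow(142, -1), Add(-205, 832)), Add(23187, Mul(-1, 15252))) = Add(Mul(Rational(1, 142), 627), Add(23187, -15252)) = Add(Rational(627, 142), 7935) = Rational(1127397, 142)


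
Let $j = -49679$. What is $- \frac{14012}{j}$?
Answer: $\frac{14012}{49679} \approx 0.28205$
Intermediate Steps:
$- \frac{14012}{j} = - \frac{14012}{-49679} = \left(-14012\right) \left(- \frac{1}{49679}\right) = \frac{14012}{49679}$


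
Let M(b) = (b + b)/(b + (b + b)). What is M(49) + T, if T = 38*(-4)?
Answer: -454/3 ≈ -151.33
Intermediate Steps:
M(b) = ⅔ (M(b) = (2*b)/(b + 2*b) = (2*b)/((3*b)) = (2*b)*(1/(3*b)) = ⅔)
T = -152
M(49) + T = ⅔ - 152 = -454/3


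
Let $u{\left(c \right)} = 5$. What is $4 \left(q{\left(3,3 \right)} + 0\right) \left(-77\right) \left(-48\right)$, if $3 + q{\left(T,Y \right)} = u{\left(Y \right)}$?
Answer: $29568$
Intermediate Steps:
$q{\left(T,Y \right)} = 2$ ($q{\left(T,Y \right)} = -3 + 5 = 2$)
$4 \left(q{\left(3,3 \right)} + 0\right) \left(-77\right) \left(-48\right) = 4 \left(2 + 0\right) \left(-77\right) \left(-48\right) = 4 \cdot 2 \left(-77\right) \left(-48\right) = 8 \left(-77\right) \left(-48\right) = \left(-616\right) \left(-48\right) = 29568$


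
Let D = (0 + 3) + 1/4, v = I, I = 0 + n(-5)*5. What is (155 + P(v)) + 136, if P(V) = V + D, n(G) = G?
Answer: 1077/4 ≈ 269.25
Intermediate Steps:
I = -25 (I = 0 - 5*5 = 0 - 25 = -25)
v = -25
D = 13/4 (D = 3 + 1*(¼) = 3 + ¼ = 13/4 ≈ 3.2500)
P(V) = 13/4 + V (P(V) = V + 13/4 = 13/4 + V)
(155 + P(v)) + 136 = (155 + (13/4 - 25)) + 136 = (155 - 87/4) + 136 = 533/4 + 136 = 1077/4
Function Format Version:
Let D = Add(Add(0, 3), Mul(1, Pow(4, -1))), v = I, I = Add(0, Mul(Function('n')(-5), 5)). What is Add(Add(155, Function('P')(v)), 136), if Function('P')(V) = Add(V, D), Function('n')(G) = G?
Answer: Rational(1077, 4) ≈ 269.25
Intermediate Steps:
I = -25 (I = Add(0, Mul(-5, 5)) = Add(0, -25) = -25)
v = -25
D = Rational(13, 4) (D = Add(3, Mul(1, Rational(1, 4))) = Add(3, Rational(1, 4)) = Rational(13, 4) ≈ 3.2500)
Function('P')(V) = Add(Rational(13, 4), V) (Function('P')(V) = Add(V, Rational(13, 4)) = Add(Rational(13, 4), V))
Add(Add(155, Function('P')(v)), 136) = Add(Add(155, Add(Rational(13, 4), -25)), 136) = Add(Add(155, Rational(-87, 4)), 136) = Add(Rational(533, 4), 136) = Rational(1077, 4)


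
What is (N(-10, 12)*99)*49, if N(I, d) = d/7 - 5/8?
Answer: 42273/8 ≈ 5284.1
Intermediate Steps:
N(I, d) = -5/8 + d/7 (N(I, d) = d*(⅐) - 5*⅛ = d/7 - 5/8 = -5/8 + d/7)
(N(-10, 12)*99)*49 = ((-5/8 + (⅐)*12)*99)*49 = ((-5/8 + 12/7)*99)*49 = ((61/56)*99)*49 = (6039/56)*49 = 42273/8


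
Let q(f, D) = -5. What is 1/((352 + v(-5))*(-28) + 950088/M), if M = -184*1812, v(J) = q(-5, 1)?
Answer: -13892/135014259 ≈ -0.00010289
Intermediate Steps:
v(J) = -5
M = -333408
1/((352 + v(-5))*(-28) + 950088/M) = 1/((352 - 5)*(-28) + 950088/(-333408)) = 1/(347*(-28) + 950088*(-1/333408)) = 1/(-9716 - 39587/13892) = 1/(-135014259/13892) = -13892/135014259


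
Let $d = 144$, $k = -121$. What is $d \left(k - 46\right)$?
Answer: $-24048$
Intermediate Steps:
$d \left(k - 46\right) = 144 \left(-121 - 46\right) = 144 \left(-167\right) = -24048$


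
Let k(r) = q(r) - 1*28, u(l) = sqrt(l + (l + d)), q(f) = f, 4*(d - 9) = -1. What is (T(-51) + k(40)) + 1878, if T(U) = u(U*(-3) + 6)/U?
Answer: 1890 - sqrt(1307)/102 ≈ 1889.6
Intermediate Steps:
d = 35/4 (d = 9 + (1/4)*(-1) = 9 - 1/4 = 35/4 ≈ 8.7500)
u(l) = sqrt(35/4 + 2*l) (u(l) = sqrt(l + (l + 35/4)) = sqrt(l + (35/4 + l)) = sqrt(35/4 + 2*l))
T(U) = sqrt(83 - 24*U)/(2*U) (T(U) = (sqrt(35 + 8*(U*(-3) + 6))/2)/U = (sqrt(35 + 8*(-3*U + 6))/2)/U = (sqrt(35 + 8*(6 - 3*U))/2)/U = (sqrt(35 + (48 - 24*U))/2)/U = (sqrt(83 - 24*U)/2)/U = sqrt(83 - 24*U)/(2*U))
k(r) = -28 + r (k(r) = r - 1*28 = r - 28 = -28 + r)
(T(-51) + k(40)) + 1878 = ((1/2)*sqrt(83 - 24*(-51))/(-51) + (-28 + 40)) + 1878 = ((1/2)*(-1/51)*sqrt(83 + 1224) + 12) + 1878 = ((1/2)*(-1/51)*sqrt(1307) + 12) + 1878 = (-sqrt(1307)/102 + 12) + 1878 = (12 - sqrt(1307)/102) + 1878 = 1890 - sqrt(1307)/102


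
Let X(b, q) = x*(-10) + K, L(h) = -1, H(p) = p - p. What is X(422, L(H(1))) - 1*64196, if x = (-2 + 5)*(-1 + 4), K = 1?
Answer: -64285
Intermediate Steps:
H(p) = 0
x = 9 (x = 3*3 = 9)
X(b, q) = -89 (X(b, q) = 9*(-10) + 1 = -90 + 1 = -89)
X(422, L(H(1))) - 1*64196 = -89 - 1*64196 = -89 - 64196 = -64285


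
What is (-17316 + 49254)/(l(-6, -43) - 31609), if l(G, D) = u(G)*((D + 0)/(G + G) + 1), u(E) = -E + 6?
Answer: -5323/5259 ≈ -1.0122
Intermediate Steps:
u(E) = 6 - E
l(G, D) = (1 + D/(2*G))*(6 - G) (l(G, D) = (6 - G)*((D + 0)/(G + G) + 1) = (6 - G)*(D/((2*G)) + 1) = (6 - G)*(D*(1/(2*G)) + 1) = (6 - G)*(D/(2*G) + 1) = (6 - G)*(1 + D/(2*G)) = (1 + D/(2*G))*(6 - G))
(-17316 + 49254)/(l(-6, -43) - 31609) = (-17316 + 49254)/((6 - 1*(-6) - ½*(-43) + 3*(-43)/(-6)) - 31609) = 31938/((6 + 6 + 43/2 + 3*(-43)*(-⅙)) - 31609) = 31938/((6 + 6 + 43/2 + 43/2) - 31609) = 31938/(55 - 31609) = 31938/(-31554) = 31938*(-1/31554) = -5323/5259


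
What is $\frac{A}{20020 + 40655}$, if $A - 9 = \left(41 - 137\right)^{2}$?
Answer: $\frac{123}{809} \approx 0.15204$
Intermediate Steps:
$A = 9225$ ($A = 9 + \left(41 - 137\right)^{2} = 9 + \left(-96\right)^{2} = 9 + 9216 = 9225$)
$\frac{A}{20020 + 40655} = \frac{9225}{20020 + 40655} = \frac{9225}{60675} = 9225 \cdot \frac{1}{60675} = \frac{123}{809}$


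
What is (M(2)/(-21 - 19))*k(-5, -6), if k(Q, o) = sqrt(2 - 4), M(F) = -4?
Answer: I*sqrt(2)/10 ≈ 0.14142*I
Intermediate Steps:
k(Q, o) = I*sqrt(2) (k(Q, o) = sqrt(-2) = I*sqrt(2))
(M(2)/(-21 - 19))*k(-5, -6) = (-4/(-21 - 19))*(I*sqrt(2)) = (-4/(-40))*(I*sqrt(2)) = (-4*(-1/40))*(I*sqrt(2)) = (I*sqrt(2))/10 = I*sqrt(2)/10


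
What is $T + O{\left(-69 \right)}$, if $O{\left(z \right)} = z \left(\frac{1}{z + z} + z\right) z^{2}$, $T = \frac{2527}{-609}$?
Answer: $\frac{3944492539}{174} \approx 2.267 \cdot 10^{7}$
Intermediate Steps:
$T = - \frac{361}{87}$ ($T = 2527 \left(- \frac{1}{609}\right) = - \frac{361}{87} \approx -4.1494$)
$O{\left(z \right)} = z^{3} \left(z + \frac{1}{2 z}\right)$ ($O{\left(z \right)} = z \left(\frac{1}{2 z} + z\right) z^{2} = z \left(z + \frac{1}{2 z}\right) z^{2} = z^{3} \left(z + \frac{1}{2 z}\right)$)
$T + O{\left(-69 \right)} = - \frac{361}{87} + \left(\left(-69\right)^{4} + \frac{\left(-69\right)^{2}}{2}\right) = - \frac{361}{87} + \left(22667121 + \frac{1}{2} \cdot 4761\right) = - \frac{361}{87} + \left(22667121 + \frac{4761}{2}\right) = - \frac{361}{87} + \frac{45339003}{2} = \frac{3944492539}{174}$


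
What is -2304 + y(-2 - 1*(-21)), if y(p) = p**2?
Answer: -1943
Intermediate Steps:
-2304 + y(-2 - 1*(-21)) = -2304 + (-2 - 1*(-21))**2 = -2304 + (-2 + 21)**2 = -2304 + 19**2 = -2304 + 361 = -1943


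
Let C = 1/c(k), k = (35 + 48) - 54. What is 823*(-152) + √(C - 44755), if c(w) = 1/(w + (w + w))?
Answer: -125096 + 2*I*√11167 ≈ -1.251e+5 + 211.35*I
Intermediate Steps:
k = 29 (k = 83 - 54 = 29)
c(w) = 1/(3*w) (c(w) = 1/(w + 2*w) = 1/(3*w))
C = 87 (C = 1/((⅓)/29) = 1/((⅓)*(1/29)) = 1/(1/87) = 87)
823*(-152) + √(C - 44755) = 823*(-152) + √(87 - 44755) = -125096 + √(-44668) = -125096 + 2*I*√11167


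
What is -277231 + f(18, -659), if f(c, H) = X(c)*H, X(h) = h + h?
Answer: -300955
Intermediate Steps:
X(h) = 2*h
f(c, H) = 2*H*c (f(c, H) = (2*c)*H = 2*H*c)
-277231 + f(18, -659) = -277231 + 2*(-659)*18 = -277231 - 23724 = -300955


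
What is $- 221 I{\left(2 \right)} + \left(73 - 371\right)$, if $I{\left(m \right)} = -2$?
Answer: $144$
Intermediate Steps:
$- 221 I{\left(2 \right)} + \left(73 - 371\right) = \left(-221\right) \left(-2\right) + \left(73 - 371\right) = 442 - 298 = 144$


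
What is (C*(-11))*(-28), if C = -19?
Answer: -5852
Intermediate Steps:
(C*(-11))*(-28) = -19*(-11)*(-28) = 209*(-28) = -5852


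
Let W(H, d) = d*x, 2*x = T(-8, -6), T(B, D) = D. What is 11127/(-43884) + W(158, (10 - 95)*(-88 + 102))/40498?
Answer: -48992561/296202372 ≈ -0.16540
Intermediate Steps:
x = -3 (x = (½)*(-6) = -3)
W(H, d) = -3*d (W(H, d) = d*(-3) = -3*d)
11127/(-43884) + W(158, (10 - 95)*(-88 + 102))/40498 = 11127/(-43884) - 3*(10 - 95)*(-88 + 102)/40498 = 11127*(-1/43884) - (-255)*14*(1/40498) = -3709/14628 - 3*(-1190)*(1/40498) = -3709/14628 + 3570*(1/40498) = -3709/14628 + 1785/20249 = -48992561/296202372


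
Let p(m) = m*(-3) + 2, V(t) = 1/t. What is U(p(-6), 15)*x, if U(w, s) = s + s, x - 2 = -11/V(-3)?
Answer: 1050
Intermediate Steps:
p(m) = 2 - 3*m (p(m) = -3*m + 2 = 2 - 3*m)
x = 35 (x = 2 - 11/(1/(-3)) = 2 - 11/(-1/3) = 2 - 11*(-3) = 2 + 33 = 35)
U(w, s) = 2*s
U(p(-6), 15)*x = (2*15)*35 = 30*35 = 1050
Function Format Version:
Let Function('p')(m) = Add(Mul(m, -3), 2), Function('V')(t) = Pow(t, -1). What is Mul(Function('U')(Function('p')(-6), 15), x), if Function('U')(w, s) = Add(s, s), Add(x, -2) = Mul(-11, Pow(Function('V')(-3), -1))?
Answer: 1050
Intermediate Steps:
Function('p')(m) = Add(2, Mul(-3, m)) (Function('p')(m) = Add(Mul(-3, m), 2) = Add(2, Mul(-3, m)))
x = 35 (x = Add(2, Mul(-11, Pow(Pow(-3, -1), -1))) = Add(2, Mul(-11, Pow(Rational(-1, 3), -1))) = Add(2, Mul(-11, -3)) = Add(2, 33) = 35)
Function('U')(w, s) = Mul(2, s)
Mul(Function('U')(Function('p')(-6), 15), x) = Mul(Mul(2, 15), 35) = Mul(30, 35) = 1050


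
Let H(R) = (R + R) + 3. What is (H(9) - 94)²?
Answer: 5329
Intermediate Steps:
H(R) = 3 + 2*R (H(R) = 2*R + 3 = 3 + 2*R)
(H(9) - 94)² = ((3 + 2*9) - 94)² = ((3 + 18) - 94)² = (21 - 94)² = (-73)² = 5329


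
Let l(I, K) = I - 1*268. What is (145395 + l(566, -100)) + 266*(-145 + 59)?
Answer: 122817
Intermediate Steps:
l(I, K) = -268 + I (l(I, K) = I - 268 = -268 + I)
(145395 + l(566, -100)) + 266*(-145 + 59) = (145395 + (-268 + 566)) + 266*(-145 + 59) = (145395 + 298) + 266*(-86) = 145693 - 22876 = 122817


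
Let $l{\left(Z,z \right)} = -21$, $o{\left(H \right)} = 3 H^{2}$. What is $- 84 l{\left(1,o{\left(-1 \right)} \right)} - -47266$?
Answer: $49030$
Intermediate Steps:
$- 84 l{\left(1,o{\left(-1 \right)} \right)} - -47266 = \left(-84\right) \left(-21\right) - -47266 = 1764 + 47266 = 49030$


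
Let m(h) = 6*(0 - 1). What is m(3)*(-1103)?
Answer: 6618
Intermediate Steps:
m(h) = -6 (m(h) = 6*(-1) = -6)
m(3)*(-1103) = -6*(-1103) = 6618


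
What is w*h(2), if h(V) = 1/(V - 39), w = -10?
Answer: 10/37 ≈ 0.27027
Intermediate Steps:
h(V) = 1/(-39 + V)
w*h(2) = -10/(-39 + 2) = -10/(-37) = -10*(-1/37) = 10/37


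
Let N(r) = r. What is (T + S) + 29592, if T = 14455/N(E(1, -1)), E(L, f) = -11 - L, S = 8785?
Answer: 446069/12 ≈ 37172.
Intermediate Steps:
T = -14455/12 (T = 14455/(-11 - 1*1) = 14455/(-11 - 1) = 14455/(-12) = 14455*(-1/12) = -14455/12 ≈ -1204.6)
(T + S) + 29592 = (-14455/12 + 8785) + 29592 = 90965/12 + 29592 = 446069/12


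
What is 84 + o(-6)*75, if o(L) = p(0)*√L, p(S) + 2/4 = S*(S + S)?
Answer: 84 - 75*I*√6/2 ≈ 84.0 - 91.856*I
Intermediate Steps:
p(S) = -½ + 2*S² (p(S) = -½ + S*(S + S) = -½ + S*(2*S) = -½ + 2*S²)
o(L) = -√L/2 (o(L) = (-½ + 2*0²)*√L = (-½ + 2*0)*√L = (-½ + 0)*√L = -√L/2)
84 + o(-6)*75 = 84 - I*√6/2*75 = 84 - 75*I*√6/2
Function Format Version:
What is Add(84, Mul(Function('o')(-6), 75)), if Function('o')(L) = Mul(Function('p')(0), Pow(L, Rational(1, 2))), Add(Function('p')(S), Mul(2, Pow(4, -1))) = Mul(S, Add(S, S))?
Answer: Add(84, Mul(Rational(-75, 2), I, Pow(6, Rational(1, 2)))) ≈ Add(84.000, Mul(-91.856, I))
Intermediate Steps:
Function('p')(S) = Add(Rational(-1, 2), Mul(2, Pow(S, 2))) (Function('p')(S) = Add(Rational(-1, 2), Mul(S, Add(S, S))) = Add(Rational(-1, 2), Mul(S, Mul(2, S))) = Add(Rational(-1, 2), Mul(2, Pow(S, 2))))
Function('o')(L) = Mul(Rational(-1, 2), Pow(L, Rational(1, 2))) (Function('o')(L) = Mul(Add(Rational(-1, 2), Mul(2, Pow(0, 2))), Pow(L, Rational(1, 2))) = Mul(Add(Rational(-1, 2), Mul(2, 0)), Pow(L, Rational(1, 2))) = Mul(Add(Rational(-1, 2), 0), Pow(L, Rational(1, 2))) = Mul(Rational(-1, 2), Pow(L, Rational(1, 2))))
Add(84, Mul(Function('o')(-6), 75)) = Add(84, Mul(Mul(Rational(-1, 2), Pow(-6, Rational(1, 2))), 75)) = Add(84, Mul(Mul(Rational(-1, 2), Mul(I, Pow(6, Rational(1, 2)))), 75)) = Add(84, Mul(Mul(Rational(-1, 2), I, Pow(6, Rational(1, 2))), 75)) = Add(84, Mul(Rational(-75, 2), I, Pow(6, Rational(1, 2))))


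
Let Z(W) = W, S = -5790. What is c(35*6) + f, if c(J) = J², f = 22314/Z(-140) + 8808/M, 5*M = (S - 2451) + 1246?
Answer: 4302487797/97930 ≈ 43934.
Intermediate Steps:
M = -1399 (M = ((-5790 - 2451) + 1246)/5 = (-8241 + 1246)/5 = (⅕)*(-6995) = -1399)
f = -16225203/97930 (f = 22314/(-140) + 8808/(-1399) = 22314*(-1/140) + 8808*(-1/1399) = -11157/70 - 8808/1399 = -16225203/97930 ≈ -165.68)
c(35*6) + f = (35*6)² - 16225203/97930 = 210² - 16225203/97930 = 44100 - 16225203/97930 = 4302487797/97930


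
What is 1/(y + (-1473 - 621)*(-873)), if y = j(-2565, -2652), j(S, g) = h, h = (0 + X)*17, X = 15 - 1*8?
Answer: 1/1828181 ≈ 5.4699e-7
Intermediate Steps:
X = 7 (X = 15 - 8 = 7)
h = 119 (h = (0 + 7)*17 = 7*17 = 119)
j(S, g) = 119
y = 119
1/(y + (-1473 - 621)*(-873)) = 1/(119 + (-1473 - 621)*(-873)) = 1/(119 - 2094*(-873)) = 1/(119 + 1828062) = 1/1828181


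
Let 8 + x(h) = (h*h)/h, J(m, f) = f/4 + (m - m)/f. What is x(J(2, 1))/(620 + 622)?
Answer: -31/4968 ≈ -0.0062399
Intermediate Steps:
J(m, f) = f/4 (J(m, f) = f*(¼) + 0/f = f/4 + 0 = f/4)
x(h) = -8 + h (x(h) = -8 + (h*h)/h = -8 + h²/h = -8 + h)
x(J(2, 1))/(620 + 622) = (-8 + (¼)*1)/(620 + 622) = (-8 + ¼)/1242 = -31/4*1/1242 = -31/4968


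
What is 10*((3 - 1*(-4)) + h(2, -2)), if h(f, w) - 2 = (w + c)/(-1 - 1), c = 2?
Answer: 90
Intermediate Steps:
h(f, w) = 1 - w/2 (h(f, w) = 2 + (w + 2)/(-1 - 1) = 2 + (2 + w)/(-2) = 2 + (2 + w)*(-½) = 2 + (-1 - w/2) = 1 - w/2)
10*((3 - 1*(-4)) + h(2, -2)) = 10*((3 - 1*(-4)) + (1 - ½*(-2))) = 10*((3 + 4) + (1 + 1)) = 10*(7 + 2) = 10*9 = 90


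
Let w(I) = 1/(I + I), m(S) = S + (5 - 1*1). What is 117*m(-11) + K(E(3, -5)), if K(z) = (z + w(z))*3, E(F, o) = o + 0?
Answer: -8343/10 ≈ -834.30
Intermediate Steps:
E(F, o) = o
m(S) = 4 + S (m(S) = S + (5 - 1) = S + 4 = 4 + S)
w(I) = 1/(2*I)
K(z) = 3*z + 3/(2*z) (K(z) = (z + 1/(2*z))*3 = 3*z + 3/(2*z))
117*m(-11) + K(E(3, -5)) = 117*(4 - 11) + (3*(-5) + (3/2)/(-5)) = 117*(-7) + (-15 + (3/2)*(-⅕)) = -819 + (-15 - 3/10) = -819 - 153/10 = -8343/10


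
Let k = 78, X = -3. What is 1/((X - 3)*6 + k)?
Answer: 1/42 ≈ 0.023810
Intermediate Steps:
1/((X - 3)*6 + k) = 1/((-3 - 3)*6 + 78) = 1/(-6*6 + 78) = 1/(-36 + 78) = 1/42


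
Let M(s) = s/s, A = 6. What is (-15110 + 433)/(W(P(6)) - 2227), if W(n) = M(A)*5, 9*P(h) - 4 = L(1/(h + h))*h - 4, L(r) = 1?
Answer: 14677/2222 ≈ 6.6053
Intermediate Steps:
M(s) = 1
P(h) = h/9 (P(h) = 4/9 + (1*h - 4)/9 = 4/9 + (h - 4)/9 = 4/9 + (-4 + h)/9 = 4/9 + (-4/9 + h/9) = h/9)
W(n) = 5 (W(n) = 1*5 = 5)
(-15110 + 433)/(W(P(6)) - 2227) = (-15110 + 433)/(5 - 2227) = -14677/(-2222) = -14677*(-1/2222) = 14677/2222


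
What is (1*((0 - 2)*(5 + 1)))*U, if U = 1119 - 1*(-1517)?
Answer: -31632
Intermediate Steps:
U = 2636 (U = 1119 + 1517 = 2636)
(1*((0 - 2)*(5 + 1)))*U = (1*((0 - 2)*(5 + 1)))*2636 = (1*(-2*6))*2636 = (1*(-12))*2636 = -12*2636 = -31632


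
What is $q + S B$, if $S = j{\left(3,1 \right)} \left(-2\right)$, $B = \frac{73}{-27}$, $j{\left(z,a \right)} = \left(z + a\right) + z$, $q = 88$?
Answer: $\frac{3398}{27} \approx 125.85$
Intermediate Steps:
$j{\left(z,a \right)} = a + 2 z$ ($j{\left(z,a \right)} = \left(a + z\right) + z = a + 2 z$)
$B = - \frac{73}{27}$ ($B = 73 \left(- \frac{1}{27}\right) = - \frac{73}{27} \approx -2.7037$)
$S = -14$ ($S = \left(1 + 2 \cdot 3\right) \left(-2\right) = \left(1 + 6\right) \left(-2\right) = 7 \left(-2\right) = -14$)
$q + S B = 88 - - \frac{1022}{27} = 88 + \frac{1022}{27} = \frac{3398}{27}$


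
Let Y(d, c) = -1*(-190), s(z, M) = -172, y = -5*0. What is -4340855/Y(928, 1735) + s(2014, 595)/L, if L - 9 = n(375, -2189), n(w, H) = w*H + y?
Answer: -356326024775/15596454 ≈ -22847.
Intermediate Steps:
y = 0
Y(d, c) = 190
n(w, H) = H*w (n(w, H) = w*H + 0 = H*w + 0 = H*w)
L = -820866 (L = 9 - 2189*375 = 9 - 820875 = -820866)
-4340855/Y(928, 1735) + s(2014, 595)/L = -4340855/190 - 172/(-820866) = -4340855*1/190 - 172*(-1/820866) = -868171/38 + 86/410433 = -356326024775/15596454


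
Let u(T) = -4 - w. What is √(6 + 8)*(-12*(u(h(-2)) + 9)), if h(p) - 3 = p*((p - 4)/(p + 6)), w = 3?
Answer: -24*√14 ≈ -89.800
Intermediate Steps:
h(p) = 3 + p*(-4 + p)/(6 + p) (h(p) = 3 + p*((p - 4)/(p + 6)) = 3 + p*((-4 + p)/(6 + p)) = 3 + p*(-4 + p)/(6 + p))
u(T) = -7 (u(T) = -4 - 1*3 = -4 - 3 = -7)
√(6 + 8)*(-12*(u(h(-2)) + 9)) = √(6 + 8)*(-12*(-7 + 9)) = √14*(-12*2) = √14*(-24) = -24*√14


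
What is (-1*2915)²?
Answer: 8497225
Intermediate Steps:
(-1*2915)² = (-2915)² = 8497225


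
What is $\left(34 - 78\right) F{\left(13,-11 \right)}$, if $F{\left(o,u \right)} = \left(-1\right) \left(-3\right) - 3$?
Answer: $0$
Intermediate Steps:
$F{\left(o,u \right)} = 0$ ($F{\left(o,u \right)} = 3 - 3 = 0$)
$\left(34 - 78\right) F{\left(13,-11 \right)} = \left(34 - 78\right) 0 = \left(-44\right) 0 = 0$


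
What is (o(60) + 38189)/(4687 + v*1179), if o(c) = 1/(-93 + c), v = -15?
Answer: -630118/214467 ≈ -2.9381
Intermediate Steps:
(o(60) + 38189)/(4687 + v*1179) = (1/(-93 + 60) + 38189)/(4687 - 15*1179) = (1/(-33) + 38189)/(4687 - 17685) = (-1/33 + 38189)/(-12998) = (1260236/33)*(-1/12998) = -630118/214467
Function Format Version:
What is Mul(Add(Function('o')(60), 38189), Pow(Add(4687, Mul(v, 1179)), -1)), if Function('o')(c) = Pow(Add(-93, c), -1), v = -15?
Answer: Rational(-630118, 214467) ≈ -2.9381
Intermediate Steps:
Mul(Add(Function('o')(60), 38189), Pow(Add(4687, Mul(v, 1179)), -1)) = Mul(Add(Pow(Add(-93, 60), -1), 38189), Pow(Add(4687, Mul(-15, 1179)), -1)) = Mul(Add(Pow(-33, -1), 38189), Pow(Add(4687, -17685), -1)) = Mul(Add(Rational(-1, 33), 38189), Pow(-12998, -1)) = Mul(Rational(1260236, 33), Rational(-1, 12998)) = Rational(-630118, 214467)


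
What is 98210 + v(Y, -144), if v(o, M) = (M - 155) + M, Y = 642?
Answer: 97767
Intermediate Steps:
v(o, M) = -155 + 2*M (v(o, M) = (-155 + M) + M = -155 + 2*M)
98210 + v(Y, -144) = 98210 + (-155 + 2*(-144)) = 98210 + (-155 - 288) = 98210 - 443 = 97767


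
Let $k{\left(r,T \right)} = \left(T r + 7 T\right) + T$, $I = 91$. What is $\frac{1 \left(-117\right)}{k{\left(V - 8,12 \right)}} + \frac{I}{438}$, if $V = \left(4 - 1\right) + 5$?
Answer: $- \frac{7085}{7008} \approx -1.011$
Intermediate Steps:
$V = 8$ ($V = 3 + 5 = 8$)
$k{\left(r,T \right)} = 8 T + T r$ ($k{\left(r,T \right)} = \left(7 T + T r\right) + T = 8 T + T r$)
$\frac{1 \left(-117\right)}{k{\left(V - 8,12 \right)}} + \frac{I}{438} = \frac{1 \left(-117\right)}{12 \left(8 + \left(8 - 8\right)\right)} + \frac{91}{438} = - \frac{117}{12 \left(8 + \left(8 - 8\right)\right)} + 91 \cdot \frac{1}{438} = - \frac{117}{12 \left(8 + 0\right)} + \frac{91}{438} = - \frac{117}{12 \cdot 8} + \frac{91}{438} = - \frac{117}{96} + \frac{91}{438} = \left(-117\right) \frac{1}{96} + \frac{91}{438} = - \frac{39}{32} + \frac{91}{438} = - \frac{7085}{7008}$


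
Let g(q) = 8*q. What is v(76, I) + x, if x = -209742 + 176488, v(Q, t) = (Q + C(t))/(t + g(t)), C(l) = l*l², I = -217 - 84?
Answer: -20938087/903 ≈ -23187.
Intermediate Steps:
I = -301
C(l) = l³
v(Q, t) = (Q + t³)/(9*t) (v(Q, t) = (Q + t³)/(t + 8*t) = (Q + t³)/((9*t)) = (Q + t³)*(1/(9*t)) = (Q + t³)/(9*t))
x = -33254
v(76, I) + x = (⅑)*(76 + (-301)³)/(-301) - 33254 = (⅑)*(-1/301)*(76 - 27270901) - 33254 = (⅑)*(-1/301)*(-27270825) - 33254 = 9090275/903 - 33254 = -20938087/903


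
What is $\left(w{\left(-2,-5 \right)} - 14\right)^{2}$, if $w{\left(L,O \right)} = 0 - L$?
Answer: $144$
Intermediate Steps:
$w{\left(L,O \right)} = - L$
$\left(w{\left(-2,-5 \right)} - 14\right)^{2} = \left(\left(-1\right) \left(-2\right) - 14\right)^{2} = \left(2 - 14\right)^{2} = \left(-12\right)^{2} = 144$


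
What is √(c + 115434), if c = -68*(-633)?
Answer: √158478 ≈ 398.09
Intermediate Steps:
c = 43044
√(c + 115434) = √(43044 + 115434) = √158478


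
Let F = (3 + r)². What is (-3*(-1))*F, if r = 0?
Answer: 27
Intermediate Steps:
F = 9 (F = (3 + 0)² = 3² = 9)
(-3*(-1))*F = -3*(-1)*9 = 3*9 = 27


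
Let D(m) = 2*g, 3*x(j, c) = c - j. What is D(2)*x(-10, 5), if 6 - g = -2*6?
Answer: 180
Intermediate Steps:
g = 18 (g = 6 - (-2)*6 = 6 - 1*(-12) = 6 + 12 = 18)
x(j, c) = -j/3 + c/3 (x(j, c) = (c - j)/3 = -j/3 + c/3)
D(m) = 36 (D(m) = 2*18 = 36)
D(2)*x(-10, 5) = 36*(-1/3*(-10) + (1/3)*5) = 36*(10/3 + 5/3) = 36*5 = 180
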